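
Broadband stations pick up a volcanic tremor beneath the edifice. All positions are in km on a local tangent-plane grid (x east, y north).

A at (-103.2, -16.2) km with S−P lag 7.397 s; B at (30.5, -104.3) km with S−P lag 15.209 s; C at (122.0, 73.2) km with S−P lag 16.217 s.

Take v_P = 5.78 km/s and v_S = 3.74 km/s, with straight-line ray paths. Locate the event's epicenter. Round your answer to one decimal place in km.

Distance from S−P lag: d = Δt · v_P v_S / (v_P − v_S) = Δt · (5.78·3.74)/(5.78−3.74) ≈ 10.5967·Δt.
So d_A = 78.38, d_B = 161.16, d_C = 171.85 km.
Circle about each station: (x + 103.2)² + (y + 16.2)² = 78.38²; (x − 30.5)² + (y + 104.3)² = 161.16²; (x − 122.0)² + (y − 73.2)² = 171.85².
Subtracting the A equation from the B and C equations removes the quadratic terms:
267.4 x − 176.2 y = -18933.06
450.4 x + 178.8 y = -14059.44
Solving the 2×2 system: x ≈ -46.1, y ≈ 37.5 km.

-46.1 km east, 37.5 km north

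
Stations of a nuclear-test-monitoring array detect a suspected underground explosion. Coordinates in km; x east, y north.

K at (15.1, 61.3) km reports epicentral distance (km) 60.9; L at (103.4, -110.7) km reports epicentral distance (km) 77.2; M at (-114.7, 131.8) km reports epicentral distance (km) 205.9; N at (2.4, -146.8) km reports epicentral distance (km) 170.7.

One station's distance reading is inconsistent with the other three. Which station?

L

Solve using three stations at a time. Using K, M, N (subtract circle equations pairwise → linear system) gives (x, y) ≈ (55.2, 15.5).
Distances from that point to each station vs reported:
  K: calculated 60.9 vs reported 60.9 → residual 0.0 km
  L: calculated 135.1 vs reported 77.2 → residual 57.9 km
  M: calculated 205.9 vs reported 205.9 → residual 0.0 km
  N: calculated 170.7 vs reported 170.7 → residual 0.0 km
K, M, N are mutually consistent (residuals ≈ 0); L is off by 57.9 km.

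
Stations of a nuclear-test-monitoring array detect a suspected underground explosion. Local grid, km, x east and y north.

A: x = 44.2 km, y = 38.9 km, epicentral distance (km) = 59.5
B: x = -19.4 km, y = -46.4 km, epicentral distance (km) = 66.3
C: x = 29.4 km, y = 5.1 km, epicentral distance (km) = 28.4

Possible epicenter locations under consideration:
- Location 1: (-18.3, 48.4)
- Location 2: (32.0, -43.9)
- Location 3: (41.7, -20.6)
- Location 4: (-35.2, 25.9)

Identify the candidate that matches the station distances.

For each candidate, compare |candidate − station| to the reported distance:
Location 1: residuals A 3.7, B 28.5, C 36.0 → max 36.0 km
Location 2: residuals A 24.2, B 14.8, C 20.7 → max 24.2 km
Location 3: residuals A 0.1, B 0.0, C 0.1 → max 0.1 km
Location 4: residuals A 21.0, B 7.7, C 39.5 → max 39.5 km
Only Location 3 has all residuals ≈ 0.

Location 3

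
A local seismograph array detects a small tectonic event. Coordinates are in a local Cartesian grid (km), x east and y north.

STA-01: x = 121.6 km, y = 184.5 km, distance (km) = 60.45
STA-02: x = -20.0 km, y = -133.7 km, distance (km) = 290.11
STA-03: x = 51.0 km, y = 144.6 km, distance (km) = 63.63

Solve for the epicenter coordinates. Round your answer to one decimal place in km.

(111.5, 124.9)

Circle about each station: (x − 121.6)² + (y − 184.5)² = 60.45²; (x + 20.0)² + (y + 133.7)² = 290.11²; (x − 51.0)² + (y − 144.6)² = 63.63².
Subtracting pairs of circle equations eliminates x²+y² and gives linear equations (the radical axes):
-283.2 x − 636.4 y = -111060.73
-141.2 x − 79.8 y = -25711.22
Solving the 2×2 system: x ≈ 111.5, y ≈ 124.9 km.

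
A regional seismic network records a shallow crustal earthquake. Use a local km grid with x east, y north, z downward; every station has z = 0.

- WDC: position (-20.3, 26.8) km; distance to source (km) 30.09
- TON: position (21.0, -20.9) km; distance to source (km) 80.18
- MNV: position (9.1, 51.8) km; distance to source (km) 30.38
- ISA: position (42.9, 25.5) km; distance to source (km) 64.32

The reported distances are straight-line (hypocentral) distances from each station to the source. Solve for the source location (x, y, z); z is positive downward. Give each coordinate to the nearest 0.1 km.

(-13.8, 48.6, 19.7)

Each station gives a sphere (x−x_i)² + (y−y_i)² + z² = d_i² (stations at z=0).
Subtracting the WDC sphere from TON and MNV: z² cancels, leaving linear equations in x and y:
82.6 x − 95.4 y = -5775.94
58.8 x + 50.0 y = 1618.18
Solving: x ≈ -13.802, y ≈ 48.595 km (keep extra digits for the depth step; rounded: -13.8, 48.6).
Then from the WDC sphere: z² = 30.09² − (x + 20.3)² − (y − 26.8)² with x = -13.802, y = 48.595, so z ≈ 19.702 ≈ 19.7 km.
Check against ISA (with the unrounded solution): distance 64.32 ≈ 64.32 km. ✓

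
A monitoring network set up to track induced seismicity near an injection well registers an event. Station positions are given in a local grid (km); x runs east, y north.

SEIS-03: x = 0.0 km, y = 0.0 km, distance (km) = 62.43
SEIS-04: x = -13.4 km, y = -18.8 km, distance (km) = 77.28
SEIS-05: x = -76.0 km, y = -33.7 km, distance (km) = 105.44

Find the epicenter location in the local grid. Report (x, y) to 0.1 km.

(-23.6, 57.8)

Circle about each station: x² + y² = 62.43²; (x + 13.4)² + (y + 18.8)² = 77.28²; (x + 76.0)² + (y + 33.7)² = 105.44².
Subtracting pairs of circle equations eliminates x²+y² and gives linear equations (the radical axes):
-26.8 x − 37.6 y = -1541.69
-152.0 x − 67.4 y = -308.40
Solving the 2×2 system: x ≈ -23.6, y ≈ 57.8 km.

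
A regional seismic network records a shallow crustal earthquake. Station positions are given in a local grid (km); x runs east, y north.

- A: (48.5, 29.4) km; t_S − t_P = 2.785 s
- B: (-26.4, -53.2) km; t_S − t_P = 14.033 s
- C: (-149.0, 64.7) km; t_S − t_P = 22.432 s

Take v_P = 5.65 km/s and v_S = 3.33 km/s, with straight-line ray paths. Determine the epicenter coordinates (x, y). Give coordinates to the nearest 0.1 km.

Distance from S−P lag: d = Δt · v_P v_S / (v_P − v_S) = Δt · (5.65·3.33)/(5.65−3.33) ≈ 8.1097·Δt.
So d_A = 22.59, d_B = 113.80, d_C = 181.92 km.
Circle about each station: (x − 48.5)² + (y − 29.4)² = 22.59²; (x + 26.4)² + (y + 53.2)² = 113.80²; (x + 149.0)² + (y − 64.7)² = 181.92².
Subtracting the A equation from the B and C equations removes the quadratic terms:
-149.8 x − 165.2 y = -12129.54
-395.0 x + 70.6 y = -9414.10
Solving the 2×2 system: x ≈ 31.8, y ≈ 44.6 km.

(31.8, 44.6)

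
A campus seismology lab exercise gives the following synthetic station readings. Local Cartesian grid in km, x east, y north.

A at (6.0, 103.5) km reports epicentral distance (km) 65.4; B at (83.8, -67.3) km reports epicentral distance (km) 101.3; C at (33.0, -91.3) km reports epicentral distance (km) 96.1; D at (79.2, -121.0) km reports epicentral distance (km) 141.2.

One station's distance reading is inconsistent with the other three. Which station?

A

Solve using three stations at a time. Using B, C, D (subtract circle equations pairwise → linear system) gives (x, y) ≈ (9.9, 2.1).
Distances from that point to each station vs reported:
  A: calculated 101.5 vs reported 65.4 → residual 36.1 km
  B: calculated 101.4 vs reported 101.3 → residual 0.1 km
  C: calculated 96.2 vs reported 96.1 → residual 0.1 km
  D: calculated 141.3 vs reported 141.2 → residual 0.1 km
B, C, D are mutually consistent (residuals ≈ 0); A is off by 36.1 km.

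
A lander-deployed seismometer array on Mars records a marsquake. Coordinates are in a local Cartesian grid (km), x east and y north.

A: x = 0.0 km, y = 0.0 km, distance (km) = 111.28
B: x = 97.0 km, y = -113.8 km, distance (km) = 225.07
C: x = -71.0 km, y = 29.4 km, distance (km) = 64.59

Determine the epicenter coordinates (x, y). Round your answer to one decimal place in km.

Circle about each station: x² + y² = 111.28²; (x − 97.0)² + (y + 113.8)² = 225.07²; (x + 71.0)² + (y − 29.4)² = 64.59².
Subtracting the A equation from the B and C equations removes the quadratic terms:
194.0 x − 227.6 y = -15913.83
-142.0 x + 58.8 y = 14116.73
Solving the 2×2 system: x ≈ -108.9, y ≈ -22.9 km.

-108.9 km east, -22.9 km north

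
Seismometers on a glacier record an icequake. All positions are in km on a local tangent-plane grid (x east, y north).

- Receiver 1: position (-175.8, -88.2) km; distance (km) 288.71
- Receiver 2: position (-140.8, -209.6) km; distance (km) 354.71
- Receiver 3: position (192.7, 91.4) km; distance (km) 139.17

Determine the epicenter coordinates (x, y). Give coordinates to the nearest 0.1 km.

Circle about each station: (x + 175.8)² + (y + 88.2)² = 288.71²; (x + 140.8)² + (y + 209.6)² = 354.71²; (x − 192.7)² + (y − 91.4)² = 139.17².
Subtracting the Receiver 1 equation from the Receiver 2 and Receiver 3 equations removes the quadratic terms:
70.0 x − 242.8 y = -17393.80
737.0 x + 359.2 y = 70787.55
Solving the 2×2 system: x ≈ 53.6, y ≈ 87.1 km.

(53.6, 87.1)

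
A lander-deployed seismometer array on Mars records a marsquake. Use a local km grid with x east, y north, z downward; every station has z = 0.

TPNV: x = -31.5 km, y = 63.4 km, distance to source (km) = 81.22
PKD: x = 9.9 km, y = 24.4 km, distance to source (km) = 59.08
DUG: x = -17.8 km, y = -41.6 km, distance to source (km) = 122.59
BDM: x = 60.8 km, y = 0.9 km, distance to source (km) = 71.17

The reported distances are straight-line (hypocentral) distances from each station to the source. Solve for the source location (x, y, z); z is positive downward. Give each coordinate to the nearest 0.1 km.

x ≈ 41.6 km, y ≈ 59.7 km, depth ≈ 35.2 km

Each station gives a sphere (x−x_i)² + (y−y_i)² + z² = d_i² (stations at z=0).
Subtracting the TPNV sphere from PKD and DUG: z² cancels, leaving linear equations in x and y:
82.8 x − 78.0 y = -1212.20
27.4 x − 210.0 y = -11396.03
Solving: x ≈ 41.593, y ≈ 59.694 km (keep extra digits for the depth step; rounded: 41.6, 59.7).
Then from the TPNV sphere: z² = 81.22² − (x + 31.5)² − (y − 63.4)² with x = 41.593, y = 59.694, so z ≈ 35.219 ≈ 35.2 km.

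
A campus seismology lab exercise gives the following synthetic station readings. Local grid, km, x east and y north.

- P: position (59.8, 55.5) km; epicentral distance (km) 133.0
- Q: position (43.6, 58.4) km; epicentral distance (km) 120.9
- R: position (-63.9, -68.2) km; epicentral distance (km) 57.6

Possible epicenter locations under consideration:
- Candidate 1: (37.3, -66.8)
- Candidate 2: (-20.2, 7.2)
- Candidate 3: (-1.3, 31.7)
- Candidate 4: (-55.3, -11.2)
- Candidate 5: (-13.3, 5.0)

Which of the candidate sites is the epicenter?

For each candidate, compare |candidate − station| to the reported distance:
Candidate 1: residuals P 8.6, Q 4.5, R 43.6 → max 43.6 km
Candidate 2: residuals P 39.6, Q 39.1, R 29.5 → max 39.6 km
Candidate 3: residuals P 67.4, Q 68.7, R 60.3 → max 68.7 km
Candidate 4: residuals P 0.0, Q 0.0, R 0.0 → max 0.0 km
Candidate 5: residuals P 44.2, Q 42.9, R 31.4 → max 44.2 km
Only Candidate 4 has all residuals ≈ 0.

Candidate 4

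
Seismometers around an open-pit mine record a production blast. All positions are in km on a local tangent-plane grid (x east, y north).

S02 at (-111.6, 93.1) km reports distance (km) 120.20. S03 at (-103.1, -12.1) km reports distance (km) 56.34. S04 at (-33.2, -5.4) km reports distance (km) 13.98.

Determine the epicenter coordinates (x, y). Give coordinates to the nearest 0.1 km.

Circle about each station: (x + 111.6)² + (y − 93.1)² = 120.20²; (x + 103.1)² + (y + 12.1)² = 56.34²; (x + 33.2)² + (y + 5.4)² = 13.98².
Subtracting the S02 equation from the S03 and S04 equations removes the quadratic terms:
17.0 x − 210.4 y = 927.69
156.8 x − 197.0 y = -5738.17
Solving the 2×2 system: x ≈ -46.9, y ≈ -8.2 km.

-46.9 km east, -8.2 km north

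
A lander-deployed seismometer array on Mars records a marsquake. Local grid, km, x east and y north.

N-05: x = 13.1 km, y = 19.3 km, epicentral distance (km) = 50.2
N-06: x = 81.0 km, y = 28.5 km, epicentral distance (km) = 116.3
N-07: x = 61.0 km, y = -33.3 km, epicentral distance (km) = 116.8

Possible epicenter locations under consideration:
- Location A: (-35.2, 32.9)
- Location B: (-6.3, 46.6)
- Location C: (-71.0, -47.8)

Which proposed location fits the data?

Location A

For each candidate, compare |candidate − station| to the reported distance:
Location A: residuals N-05 0.0, N-06 0.0, N-07 0.0 → max 0.0 km
Location B: residuals N-05 16.7, N-06 27.1, N-07 12.3 → max 27.1 km
Location C: residuals N-05 57.4, N-06 53.8, N-07 16.0 → max 57.4 km
Only Location A has all residuals ≈ 0.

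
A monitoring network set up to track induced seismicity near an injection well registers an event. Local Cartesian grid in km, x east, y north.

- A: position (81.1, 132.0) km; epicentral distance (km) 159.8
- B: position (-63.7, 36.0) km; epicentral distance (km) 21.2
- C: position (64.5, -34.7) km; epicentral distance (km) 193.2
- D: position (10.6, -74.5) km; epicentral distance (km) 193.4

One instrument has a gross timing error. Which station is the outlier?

B

Solve using three stations at a time. Using A, C, D (subtract circle equations pairwise → linear system) gives (x, y) ≈ (-74.9, 98.7).
Distances from that point to each station vs reported:
  A: calculated 159.6 vs reported 159.8 → residual 0.2 km
  B: calculated 63.7 vs reported 21.2 → residual 42.5 km
  C: calculated 193.0 vs reported 193.2 → residual 0.2 km
  D: calculated 193.2 vs reported 193.4 → residual 0.2 km
A, C, D are mutually consistent (residuals ≈ 0); B is off by 42.5 km.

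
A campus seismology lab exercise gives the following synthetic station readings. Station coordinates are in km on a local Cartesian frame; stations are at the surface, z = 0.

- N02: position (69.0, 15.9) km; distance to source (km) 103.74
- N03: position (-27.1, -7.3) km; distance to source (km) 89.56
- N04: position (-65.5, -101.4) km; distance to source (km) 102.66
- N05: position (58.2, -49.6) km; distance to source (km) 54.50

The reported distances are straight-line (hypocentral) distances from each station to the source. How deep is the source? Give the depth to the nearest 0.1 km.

z ≈ 37.8 km

Each station gives a sphere (x−x_i)² + (y−y_i)² + z² = d_i² (stations at z=0).
Subtracting the N02 sphere from N03 and N04: z² cancels, leaving linear equations in x and y:
-192.2 x − 46.4 y = -1485.12
-269.0 x − 234.6 y = 9781.31
Solving: x ≈ 24.603, y ≈ -69.904 km (keep extra digits for the depth step; rounded: 24.6, -69.9).
Then from the N02 sphere: z² = 103.74² − (x − 69.0)² − (y − 15.9)² with x = 24.603, y = -69.904, so z ≈ 37.796 ≈ 37.8 km.
Check against N05 (with the unrounded solution): distance 54.49 ≈ 54.50 km. ✓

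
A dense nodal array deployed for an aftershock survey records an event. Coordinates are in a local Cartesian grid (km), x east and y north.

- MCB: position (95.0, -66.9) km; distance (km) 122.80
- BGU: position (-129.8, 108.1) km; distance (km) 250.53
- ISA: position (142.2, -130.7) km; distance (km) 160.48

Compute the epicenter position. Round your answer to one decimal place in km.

Circle about each station: (x − 95.0)² + (y + 66.9)² = 122.80²; (x + 129.8)² + (y − 108.1)² = 250.53²; (x − 142.2)² + (y + 130.7)² = 160.48².
Subtracting the MCB equation from the BGU and ISA equations removes the quadratic terms:
-449.6 x + 350.0 y = -32652.40
94.4 x − 127.6 y = 13128.73
Solving the 2×2 system: x ≈ -17.6, y ≈ -115.9 km.
Check against MCB (with the unrounded x, y): √((x − 95.0)²+(y + 66.9)²) = 122.82 ≈ 122.80 km. ✓

(-17.6, -115.9)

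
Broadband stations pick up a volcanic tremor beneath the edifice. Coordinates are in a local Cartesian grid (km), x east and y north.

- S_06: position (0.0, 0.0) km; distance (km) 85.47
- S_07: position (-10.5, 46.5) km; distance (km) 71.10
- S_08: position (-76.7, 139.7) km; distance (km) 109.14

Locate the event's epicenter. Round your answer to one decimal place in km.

Circle about each station: x² + y² = 85.47²; (x + 10.5)² + (y − 46.5)² = 71.10²; (x + 76.7)² + (y − 139.7)² = 109.14².
Subtracting pairs of circle equations eliminates x²+y² and gives linear equations (the radical axes):
-21.0 x + 93.0 y = 4522.41
-153.4 x + 279.4 y = 20792.56
Solving the 2×2 system: x ≈ -79.8, y ≈ 30.6 km.

-79.8 km east, 30.6 km north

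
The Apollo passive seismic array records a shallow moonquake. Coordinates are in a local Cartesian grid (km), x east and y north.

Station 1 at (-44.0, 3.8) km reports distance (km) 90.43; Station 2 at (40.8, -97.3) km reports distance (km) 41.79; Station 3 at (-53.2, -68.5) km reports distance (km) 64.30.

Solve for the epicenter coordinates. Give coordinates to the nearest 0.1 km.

(11.1, -67.9)

Circle about each station: (x + 44.0)² + (y − 3.8)² = 90.43²; (x − 40.8)² + (y + 97.3)² = 41.79²; (x + 53.2)² + (y + 68.5)² = 64.30².
Subtracting the Station 1 equation from the Station 2 and Station 3 equations removes the quadratic terms:
169.6 x − 202.2 y = 15612.67
-18.4 x − 144.6 y = 9615.14
Solving the 2×2 system: x ≈ 11.1, y ≈ -67.9 km.
Check against Station 1 (with the unrounded x, y): √((x + 44.0)²+(y − 3.8)²) = 90.43 ≈ 90.43 km. ✓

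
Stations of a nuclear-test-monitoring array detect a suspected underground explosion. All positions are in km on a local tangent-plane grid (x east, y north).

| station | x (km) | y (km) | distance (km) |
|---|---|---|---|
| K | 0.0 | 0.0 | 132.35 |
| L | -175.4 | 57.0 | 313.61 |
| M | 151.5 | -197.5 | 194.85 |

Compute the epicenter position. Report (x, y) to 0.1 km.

Circle about each station: x² + y² = 132.35²; (x + 175.4)² + (y − 57.0)² = 313.61²; (x − 151.5)² + (y + 197.5)² = 194.85².
Subtracting the K equation from the L and M equations removes the quadratic terms:
-350.8 x + 114.0 y = -46820.55
303.0 x − 395.0 y = 41508.50
Solving the 2×2 system: x ≈ 132.3, y ≈ -3.6 km.

x ≈ 132.3 km, y ≈ -3.6 km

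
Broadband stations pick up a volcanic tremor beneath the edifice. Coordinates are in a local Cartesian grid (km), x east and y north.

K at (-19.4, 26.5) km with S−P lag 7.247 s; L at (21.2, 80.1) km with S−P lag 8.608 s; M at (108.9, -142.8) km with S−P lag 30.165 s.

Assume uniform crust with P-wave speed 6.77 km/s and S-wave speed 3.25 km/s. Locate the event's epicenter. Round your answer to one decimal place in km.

Distance from S−P lag: d = Δt · v_P v_S / (v_P − v_S) = Δt · (6.77·3.25)/(6.77−3.25) ≈ 6.2507·Δt.
So d_K = 45.30, d_L = 53.81, d_M = 188.55 km.
Circle about each station: (x + 19.4)² + (y − 26.5)² = 45.30²; (x − 21.2)² + (y − 80.1)² = 53.81²; (x − 108.9)² + (y + 142.8)² = 188.55².
Subtracting the K equation from the L and M equations removes the quadratic terms:
81.2 x + 107.2 y = 4943.41
256.6 x − 338.6 y = -2326.57
Solving the 2×2 system: x ≈ 25.9, y ≈ 26.5 km.
Check against K (with the unrounded x, y): √((x + 19.4)²+(y − 26.5)²) = 45.30 ≈ 45.30 km. ✓

25.9 km east, 26.5 km north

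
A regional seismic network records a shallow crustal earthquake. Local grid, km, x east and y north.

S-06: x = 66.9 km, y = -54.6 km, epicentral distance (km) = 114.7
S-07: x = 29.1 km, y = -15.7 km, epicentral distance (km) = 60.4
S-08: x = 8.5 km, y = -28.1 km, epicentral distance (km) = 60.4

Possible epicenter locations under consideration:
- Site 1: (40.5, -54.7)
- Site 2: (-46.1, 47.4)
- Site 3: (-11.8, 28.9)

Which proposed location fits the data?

For each candidate, compare |candidate − station| to the reported distance:
Site 1: residuals S-06 88.3, S-07 19.8, S-08 18.8 → max 88.3 km
Site 2: residuals S-06 37.5, S-07 37.8, S-08 32.8 → max 37.8 km
Site 3: residuals S-06 0.0, S-07 0.1, S-08 0.1 → max 0.1 km
Only Site 3 has all residuals ≈ 0.

Site 3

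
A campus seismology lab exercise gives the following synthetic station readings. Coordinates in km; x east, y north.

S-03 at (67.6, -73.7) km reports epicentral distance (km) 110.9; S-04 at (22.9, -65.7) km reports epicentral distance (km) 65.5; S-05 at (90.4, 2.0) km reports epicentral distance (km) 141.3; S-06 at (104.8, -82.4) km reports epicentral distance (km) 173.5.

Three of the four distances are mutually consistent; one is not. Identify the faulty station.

S-06

Solve using three stations at a time. Using S-03, S-04, S-05 (subtract circle equations pairwise → linear system) gives (x, y) ≈ (-40.9, -50.4).
Distances from that point to each station vs reported:
  S-03: calculated 111.0 vs reported 110.9 → residual 0.1 km
  S-04: calculated 65.6 vs reported 65.5 → residual 0.1 km
  S-05: calculated 141.3 vs reported 141.3 → residual 0.0 km
  S-06: calculated 149.2 vs reported 173.5 → residual 24.3 km
S-03, S-04, S-05 are mutually consistent (residuals ≈ 0); S-06 is off by 24.3 km.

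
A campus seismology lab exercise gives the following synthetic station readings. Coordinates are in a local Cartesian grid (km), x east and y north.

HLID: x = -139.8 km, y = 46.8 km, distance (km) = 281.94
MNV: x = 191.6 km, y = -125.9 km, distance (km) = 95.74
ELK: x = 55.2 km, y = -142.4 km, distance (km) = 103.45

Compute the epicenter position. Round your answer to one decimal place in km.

(120.3, -62.0)

Circle about each station: (x + 139.8)² + (y − 46.8)² = 281.94²; (x − 191.6)² + (y + 125.9)² = 95.74²; (x − 55.2)² + (y + 142.4)² = 103.45².
Subtracting the HLID equation from the MNV and ELK equations removes the quadratic terms:
662.8 x − 345.4 y = 101151.11
390.0 x − 378.4 y = 70378.78
Solving the 2×2 system: x ≈ 120.3, y ≈ -62.0 km.
Check against HLID (with the unrounded x, y): √((x + 139.8)²+(y − 46.8)²) = 281.94 ≈ 281.94 km. ✓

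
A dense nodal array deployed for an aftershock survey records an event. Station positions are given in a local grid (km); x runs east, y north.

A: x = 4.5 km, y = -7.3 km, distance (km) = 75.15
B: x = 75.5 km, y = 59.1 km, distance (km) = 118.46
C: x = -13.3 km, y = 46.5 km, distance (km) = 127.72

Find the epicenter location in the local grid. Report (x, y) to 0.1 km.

x ≈ 59.7 km, y ≈ -58.3 km

Circle about each station: (x − 4.5)² + (y + 7.3)² = 75.15²; (x − 75.5)² + (y − 59.1)² = 118.46²; (x + 13.3)² + (y − 46.5)² = 127.72².
Subtracting the A equation from the B and C equations removes the quadratic terms:
142.0 x + 132.8 y = 734.27
-35.6 x + 107.6 y = -8399.28
Solving the 2×2 system: x ≈ 59.7, y ≈ -58.3 km.
Check against A (with the unrounded x, y): √((x − 4.5)²+(y + 7.3)²) = 75.16 ≈ 75.15 km. ✓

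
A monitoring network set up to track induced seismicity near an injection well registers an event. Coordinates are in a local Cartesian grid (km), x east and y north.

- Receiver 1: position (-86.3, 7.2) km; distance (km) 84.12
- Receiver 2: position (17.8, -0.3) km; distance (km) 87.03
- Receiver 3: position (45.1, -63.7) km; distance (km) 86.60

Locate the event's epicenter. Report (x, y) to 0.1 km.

Circle about each station: (x + 86.3)² + (y − 7.2)² = 84.12²; (x − 17.8)² + (y + 0.3)² = 87.03²; (x − 45.1)² + (y + 63.7)² = 86.60².
Subtracting the Receiver 1 equation from the Receiver 2 and Receiver 3 equations removes the quadratic terms:
208.2 x − 15.0 y = -7680.65
262.8 x − 141.8 y = -1831.22
Solving the 2×2 system: x ≈ -41.5, y ≈ -64.0 km.
Check against Receiver 1 (with the unrounded x, y): √((x + 86.3)²+(y − 7.2)²) = 84.12 ≈ 84.12 km. ✓

-41.5 km east, -64.0 km north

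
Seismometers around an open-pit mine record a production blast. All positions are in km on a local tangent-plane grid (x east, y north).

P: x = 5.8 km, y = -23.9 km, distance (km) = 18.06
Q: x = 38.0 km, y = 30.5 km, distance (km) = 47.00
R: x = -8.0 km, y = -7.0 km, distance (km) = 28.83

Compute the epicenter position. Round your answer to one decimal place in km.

Circle about each station: (x − 5.8)² + (y + 23.9)² = 18.06²; (x − 38.0)² + (y − 30.5)² = 47.00²; (x + 8.0)² + (y + 7.0)² = 28.83².
Subtracting pairs of circle equations eliminates x²+y² and gives linear equations (the radical axes):
64.4 x + 108.8 y = -113.44
-27.6 x + 33.8 y = -996.86
Solving the 2×2 system: x ≈ 20.2, y ≈ -13.0 km.
Check against P (with the unrounded x, y): √((x − 5.8)²+(y + 23.9)²) = 18.06 ≈ 18.06 km. ✓

(20.2, -13.0)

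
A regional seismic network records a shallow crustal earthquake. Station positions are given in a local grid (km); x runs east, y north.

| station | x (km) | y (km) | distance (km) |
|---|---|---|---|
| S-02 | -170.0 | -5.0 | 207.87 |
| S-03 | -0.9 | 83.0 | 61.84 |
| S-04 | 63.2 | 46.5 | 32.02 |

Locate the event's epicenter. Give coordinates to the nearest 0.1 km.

34.5 km east, 32.3 km north

Circle about each station: (x + 170.0)² + (y + 5.0)² = 207.87²; (x + 0.9)² + (y − 83.0)² = 61.84²; (x − 63.2)² + (y − 46.5)² = 32.02².
Subtracting the S-02 equation from the S-03 and S-04 equations removes the quadratic terms:
338.2 x + 176.0 y = 17350.56
466.4 x + 103.0 y = 19416.15
Solving the 2×2 system: x ≈ 34.5, y ≈ 32.3 km.
Check against S-02 (with the unrounded x, y): √((x + 170.0)²+(y + 5.0)²) = 207.87 ≈ 207.87 km. ✓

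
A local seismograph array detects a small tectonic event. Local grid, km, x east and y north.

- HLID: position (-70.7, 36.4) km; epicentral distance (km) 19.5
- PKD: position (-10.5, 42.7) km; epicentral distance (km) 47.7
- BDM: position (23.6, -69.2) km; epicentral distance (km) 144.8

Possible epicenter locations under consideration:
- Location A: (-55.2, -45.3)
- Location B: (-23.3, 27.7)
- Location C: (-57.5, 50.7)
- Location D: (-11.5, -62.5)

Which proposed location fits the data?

For each candidate, compare |candidate − station| to the reported distance:
Location A: residuals HLID 63.7, PKD 51.0, BDM 62.5 → max 63.7 km
Location B: residuals HLID 28.7, PKD 28.0, BDM 37.1 → max 37.1 km
Location C: residuals HLID 0.0, PKD 0.0, BDM 0.0 → max 0.0 km
Location D: residuals HLID 95.8, PKD 57.5, BDM 109.1 → max 109.1 km
Only Location C has all residuals ≈ 0.

Location C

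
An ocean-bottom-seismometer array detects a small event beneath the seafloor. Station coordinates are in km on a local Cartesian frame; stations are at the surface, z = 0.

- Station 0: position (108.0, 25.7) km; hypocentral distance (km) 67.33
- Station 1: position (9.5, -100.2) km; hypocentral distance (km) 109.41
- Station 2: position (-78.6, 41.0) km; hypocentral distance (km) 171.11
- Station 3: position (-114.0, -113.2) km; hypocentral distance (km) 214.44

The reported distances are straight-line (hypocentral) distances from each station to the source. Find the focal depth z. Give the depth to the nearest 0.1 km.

depth ≈ 36.1 km

Each station gives a sphere (x−x_i)² + (y−y_i)² + z² = d_i² (stations at z=0).
Subtracting the Station 0 sphere from Station 1 and Station 2: z² cancels, leaving linear equations in x and y:
-197.0 x − 251.8 y = -9631.42
-373.2 x + 30.6 y = -29210.83
Solving: x ≈ 76.500, y ≈ -21.601 km (keep extra digits for the depth step; rounded: 76.5, -21.6).
Then from the Station 0 sphere: z² = 67.33² − (x − 108.0)² − (y − 25.7)² with x = 76.500, y = -21.601, so z ≈ 36.107 ≈ 36.1 km.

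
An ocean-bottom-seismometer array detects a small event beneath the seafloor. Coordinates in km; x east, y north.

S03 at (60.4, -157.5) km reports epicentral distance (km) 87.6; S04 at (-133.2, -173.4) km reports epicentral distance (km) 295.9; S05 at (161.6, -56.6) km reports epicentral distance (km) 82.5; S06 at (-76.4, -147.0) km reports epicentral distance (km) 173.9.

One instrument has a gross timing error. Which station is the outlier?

Solve using three stations at a time. Using S03, S05, S06 (subtract circle equations pairwise → linear system) gives (x, y) ≈ (80.6, -72.3).
Distances from that point to each station vs reported:
  S03: calculated 87.6 vs reported 87.6 → residual 0.0 km
  S04: calculated 236.5 vs reported 295.9 → residual 59.4 km
  S05: calculated 82.5 vs reported 82.5 → residual 0.0 km
  S06: calculated 173.9 vs reported 173.9 → residual 0.0 km
S03, S05, S06 are mutually consistent (residuals ≈ 0); S04 is off by 59.4 km.

S04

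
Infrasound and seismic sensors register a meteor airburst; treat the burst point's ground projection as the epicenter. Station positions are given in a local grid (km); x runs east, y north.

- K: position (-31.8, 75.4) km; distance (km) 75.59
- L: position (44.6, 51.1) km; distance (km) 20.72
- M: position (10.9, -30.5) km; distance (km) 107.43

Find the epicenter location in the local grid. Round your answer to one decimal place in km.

(43.7, 71.8)

Circle about each station: (x + 31.8)² + (y − 75.4)² = 75.59²; (x − 44.6)² + (y − 51.1)² = 20.72²; (x − 10.9)² + (y + 30.5)² = 107.43².
Subtracting the K equation from the L and M equations removes the quadratic terms:
152.8 x − 48.6 y = 3188.50
85.4 x − 211.8 y = -11474.70
Solving the 2×2 system: x ≈ 43.7, y ≈ 71.8 km.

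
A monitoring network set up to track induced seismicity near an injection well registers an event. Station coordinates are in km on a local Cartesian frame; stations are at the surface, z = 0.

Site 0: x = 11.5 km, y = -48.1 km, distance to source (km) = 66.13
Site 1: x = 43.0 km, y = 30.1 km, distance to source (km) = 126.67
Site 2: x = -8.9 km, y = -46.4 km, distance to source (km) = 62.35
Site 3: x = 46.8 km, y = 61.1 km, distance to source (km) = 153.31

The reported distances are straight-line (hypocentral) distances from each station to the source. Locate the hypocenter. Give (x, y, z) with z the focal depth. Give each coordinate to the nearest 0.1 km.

Each station gives a sphere (x−x_i)² + (y−y_i)² + z² = d_i² (stations at z=0).
Subtracting the Site 0 sphere from Site 1 and Site 2: z² cancels, leaving linear equations in x and y:
63.0 x + 156.4 y = -11362.96
-40.8 x + 3.4 y = 271.96
Solving: x ≈ -12.307, y ≈ -67.696 km (keep extra digits for the depth step; rounded: -12.3, -67.7).
Then from the Site 0 sphere: z² = 66.13² − (x − 11.5)² − (y + 48.1)² with x = -12.307, y = -67.696, so z ≈ 58.501 ≈ 58.5 km.

x ≈ -12.3 km, y ≈ -67.7 km, depth ≈ 58.5 km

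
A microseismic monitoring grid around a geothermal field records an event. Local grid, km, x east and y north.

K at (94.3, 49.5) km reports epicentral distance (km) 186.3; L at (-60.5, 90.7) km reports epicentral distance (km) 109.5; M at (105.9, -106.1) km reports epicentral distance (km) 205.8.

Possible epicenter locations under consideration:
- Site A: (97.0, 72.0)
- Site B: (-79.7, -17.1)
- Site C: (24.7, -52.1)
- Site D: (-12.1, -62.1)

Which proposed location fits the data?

Site B

For each candidate, compare |candidate − station| to the reported distance:
Site A: residuals K 163.6, L 49.1, M 27.5 → max 163.6 km
Site B: residuals K 0.0, L 0.0, M 0.0 → max 0.0 km
Site C: residuals K 63.1, L 56.8, M 108.3 → max 108.3 km
Site D: residuals K 32.1, L 50.8, M 79.9 → max 79.9 km
Only Site B has all residuals ≈ 0.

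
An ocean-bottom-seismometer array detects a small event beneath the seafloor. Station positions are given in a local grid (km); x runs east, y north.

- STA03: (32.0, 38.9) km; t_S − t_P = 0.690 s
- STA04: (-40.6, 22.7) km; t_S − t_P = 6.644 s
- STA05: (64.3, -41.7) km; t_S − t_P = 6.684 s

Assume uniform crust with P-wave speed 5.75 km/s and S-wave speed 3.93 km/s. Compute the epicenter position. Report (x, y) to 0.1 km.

40.5 km east, 37.8 km north

Distance from S−P lag: d = Δt · v_P v_S / (v_P − v_S) = Δt · (5.75·3.93)/(5.75−3.93) ≈ 12.4162·Δt.
So d_STA03 = 8.57, d_STA04 = 82.49, d_STA05 = 82.99 km.
Circle about each station: (x − 32.0)² + (y − 38.9)² = 8.57²; (x + 40.6)² + (y − 22.7)² = 82.49²; (x − 64.3)² + (y + 41.7)² = 82.99².
Subtracting the STA03 equation from the STA04 and STA05 equations removes the quadratic terms:
-145.2 x − 32.4 y = -7104.72
64.6 x − 161.2 y = -3477.73
Solving the 2×2 system: x ≈ 40.5, y ≈ 37.8 km.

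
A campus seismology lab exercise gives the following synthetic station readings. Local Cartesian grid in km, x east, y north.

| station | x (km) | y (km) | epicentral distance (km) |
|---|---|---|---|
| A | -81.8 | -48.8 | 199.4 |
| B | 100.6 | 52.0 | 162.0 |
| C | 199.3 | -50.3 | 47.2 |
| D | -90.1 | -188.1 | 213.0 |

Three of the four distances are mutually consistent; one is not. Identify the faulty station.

C

Solve using three stations at a time. Using A, B, D (subtract circle equations pairwise → linear system) gives (x, y) ≈ (108.1, -109.9).
Distances from that point to each station vs reported:
  A: calculated 199.4 vs reported 199.4 → residual 0.0 km
  B: calculated 162.0 vs reported 162.0 → residual 0.0 km
  C: calculated 109.0 vs reported 47.2 → residual 61.8 km
  D: calculated 213.0 vs reported 213.0 → residual 0.0 km
A, B, D are mutually consistent (residuals ≈ 0); C is off by 61.8 km.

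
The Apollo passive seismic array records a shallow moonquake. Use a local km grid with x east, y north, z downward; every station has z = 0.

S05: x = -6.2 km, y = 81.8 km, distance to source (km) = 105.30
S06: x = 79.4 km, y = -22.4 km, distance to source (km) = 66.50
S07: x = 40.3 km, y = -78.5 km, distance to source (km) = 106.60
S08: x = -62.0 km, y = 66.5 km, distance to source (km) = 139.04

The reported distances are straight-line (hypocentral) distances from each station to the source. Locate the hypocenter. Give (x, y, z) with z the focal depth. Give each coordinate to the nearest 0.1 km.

(56.3, 13.9, 50.7)

Each station gives a sphere (x−x_i)² + (y−y_i)² + z² = d_i² (stations at z=0).
Subtracting the S05 sphere from S06 and S07: z² cancels, leaving linear equations in x and y:
171.2 x − 208.4 y = 6742.28
93.0 x − 320.6 y = 781.19
Solving: x ≈ 56.295, y ≈ 13.893 km (keep extra digits for the depth step; rounded: 56.3, 13.9).
Then from the S05 sphere: z² = 105.30² − (x + 6.2)² − (y − 81.8)² with x = 56.295, y = 13.893, so z ≈ 50.706 ≈ 50.7 km.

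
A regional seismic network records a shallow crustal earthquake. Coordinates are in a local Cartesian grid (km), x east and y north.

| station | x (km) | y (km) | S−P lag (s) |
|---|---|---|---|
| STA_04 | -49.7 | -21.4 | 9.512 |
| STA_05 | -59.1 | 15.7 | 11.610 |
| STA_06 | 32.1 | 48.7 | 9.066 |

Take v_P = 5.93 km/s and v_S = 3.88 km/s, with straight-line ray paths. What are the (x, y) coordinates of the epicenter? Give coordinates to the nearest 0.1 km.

Distance from S−P lag: d = Δt · v_P v_S / (v_P − v_S) = Δt · (5.93·3.88)/(5.93−3.88) ≈ 11.2236·Δt.
So d_STA_04 = 106.76, d_STA_05 = 130.31, d_STA_06 = 101.75 km.
Circle about each station: (x + 49.7)² + (y + 21.4)² = 106.76²; (x + 59.1)² + (y − 15.7)² = 130.31²; (x − 32.1)² + (y − 48.7)² = 101.75².
Subtracting the STA_04 equation from the STA_05 and STA_06 equations removes the quadratic terms:
-18.8 x + 74.2 y = -4771.75
163.6 x + 140.2 y = 1518.69
Solving the 2×2 system: x ≈ 52.9, y ≈ -50.9 km.

(52.9, -50.9)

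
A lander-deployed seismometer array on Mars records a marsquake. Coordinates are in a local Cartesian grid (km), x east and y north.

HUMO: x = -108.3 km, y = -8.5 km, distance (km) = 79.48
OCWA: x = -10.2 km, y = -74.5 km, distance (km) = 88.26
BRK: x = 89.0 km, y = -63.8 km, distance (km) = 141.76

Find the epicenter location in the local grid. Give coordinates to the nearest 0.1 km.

x ≈ -31.3 km, y ≈ 11.2 km

Circle about each station: (x + 108.3)² + (y + 8.5)² = 79.48²; (x + 10.2)² + (y + 74.5)² = 88.26²; (x − 89.0)² + (y + 63.8)² = 141.76².
Subtracting the HUMO equation from the OCWA and BRK equations removes the quadratic terms:
196.2 x − 132.0 y = -7619.61
394.6 x − 110.6 y = -13588.53
Solving the 2×2 system: x ≈ -31.3, y ≈ 11.2 km.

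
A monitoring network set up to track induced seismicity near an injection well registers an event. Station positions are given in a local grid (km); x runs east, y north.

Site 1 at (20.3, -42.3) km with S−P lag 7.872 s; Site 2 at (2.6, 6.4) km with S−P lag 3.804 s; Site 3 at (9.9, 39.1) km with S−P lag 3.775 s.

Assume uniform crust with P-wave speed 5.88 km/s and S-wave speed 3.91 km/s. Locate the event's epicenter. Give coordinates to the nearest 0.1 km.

Distance from S−P lag: d = Δt · v_P v_S / (v_P − v_S) = Δt · (5.88·3.91)/(5.88−3.91) ≈ 11.6705·Δt.
So d_Site 1 = 91.87, d_Site 2 = 44.39, d_Site 3 = 44.06 km.
Circle about each station: (x − 20.3)² + (y + 42.3)² = 91.87²; (x − 2.6)² + (y − 6.4)² = 44.39²; (x − 9.9)² + (y − 39.1)² = 44.06².
Subtracting the Site 1 equation from the Site 2 and Site 3 equations removes the quadratic terms:
-35.4 x + 97.4 y = 4315.96
-20.8 x + 162.8 y = 5924.25
Solving the 2×2 system: x ≈ -33.6, y ≈ 32.1 km.

(-33.6, 32.1)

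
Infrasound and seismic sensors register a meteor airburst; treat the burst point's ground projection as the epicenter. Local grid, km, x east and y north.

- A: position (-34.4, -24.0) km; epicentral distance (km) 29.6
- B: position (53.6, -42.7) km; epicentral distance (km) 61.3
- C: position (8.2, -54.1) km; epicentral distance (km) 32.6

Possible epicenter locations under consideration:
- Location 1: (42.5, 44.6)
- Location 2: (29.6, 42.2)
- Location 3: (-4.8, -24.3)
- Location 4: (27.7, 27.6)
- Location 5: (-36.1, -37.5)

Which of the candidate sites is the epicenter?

For each candidate, compare |candidate − station| to the reported distance:
Location 1: residuals A 73.5, B 26.7, C 71.9 → max 73.5 km
Location 2: residuals A 62.5, B 26.9, C 66.0 → max 66.0 km
Location 3: residuals A 0.0, B 0.1, C 0.1 → max 0.1 km
Location 4: residuals A 51.1, B 13.6, C 51.4 → max 51.4 km
Location 5: residuals A 16.0, B 28.6, C 14.7 → max 28.6 km
Only Location 3 has all residuals ≈ 0.

Location 3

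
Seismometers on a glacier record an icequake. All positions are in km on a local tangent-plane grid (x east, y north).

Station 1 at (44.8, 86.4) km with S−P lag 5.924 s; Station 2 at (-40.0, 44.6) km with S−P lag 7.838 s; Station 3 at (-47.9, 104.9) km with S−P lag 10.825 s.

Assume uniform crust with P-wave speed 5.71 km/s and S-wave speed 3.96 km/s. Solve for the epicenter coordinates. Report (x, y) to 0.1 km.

Distance from S−P lag: d = Δt · v_P v_S / (v_P − v_S) = Δt · (5.71·3.96)/(5.71−3.96) ≈ 12.9209·Δt.
So d_Station 1 = 76.54, d_Station 2 = 101.27, d_Station 3 = 139.87 km.
Circle about each station: (x − 44.8)² + (y − 86.4)² = 76.54²; (x + 40.0)² + (y − 44.6)² = 101.27²; (x + 47.9)² + (y − 104.9)² = 139.87².
Subtracting the Station 1 equation from the Station 2 and Station 3 equations removes the quadratic terms:
-169.6 x − 83.6 y = -10280.08
-185.4 x + 37.0 y = -9878.83
Solving the 2×2 system: x ≈ 55.4, y ≈ 10.6 km.

x ≈ 55.4 km, y ≈ 10.6 km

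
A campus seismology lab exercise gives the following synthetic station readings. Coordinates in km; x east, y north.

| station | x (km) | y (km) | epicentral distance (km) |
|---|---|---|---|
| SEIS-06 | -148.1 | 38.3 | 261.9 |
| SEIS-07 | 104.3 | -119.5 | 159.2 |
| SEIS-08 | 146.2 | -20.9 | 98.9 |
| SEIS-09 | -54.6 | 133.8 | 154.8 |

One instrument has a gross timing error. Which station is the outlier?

Solve using three stations at a time. Using SEIS-07, SEIS-08, SEIS-09 (subtract circle equations pairwise → linear system) gives (x, y) ≈ (64.3, 34.6).
Distances from that point to each station vs reported:
  SEIS-06: calculated 212.4 vs reported 261.9 → residual 49.5 km
  SEIS-07: calculated 159.2 vs reported 159.2 → residual 0.0 km
  SEIS-08: calculated 98.9 vs reported 98.9 → residual 0.0 km
  SEIS-09: calculated 154.8 vs reported 154.8 → residual 0.0 km
SEIS-07, SEIS-08, SEIS-09 are mutually consistent (residuals ≈ 0); SEIS-06 is off by 49.5 km.

SEIS-06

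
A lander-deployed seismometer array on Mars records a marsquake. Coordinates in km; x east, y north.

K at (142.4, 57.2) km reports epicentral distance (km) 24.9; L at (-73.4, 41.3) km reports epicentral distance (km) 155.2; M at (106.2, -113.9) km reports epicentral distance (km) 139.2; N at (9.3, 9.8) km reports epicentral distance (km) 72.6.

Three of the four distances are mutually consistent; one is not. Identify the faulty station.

K

Solve using three stations at a time. Using L, M, N (subtract circle equations pairwise → linear system) gives (x, y) ≈ (80.7, 23.0).
Distances from that point to each station vs reported:
  K: calculated 70.5 vs reported 24.9 → residual 45.6 km
  L: calculated 155.2 vs reported 155.2 → residual 0.0 km
  M: calculated 139.2 vs reported 139.2 → residual 0.0 km
  N: calculated 72.6 vs reported 72.6 → residual 0.0 km
L, M, N are mutually consistent (residuals ≈ 0); K is off by 45.6 km.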